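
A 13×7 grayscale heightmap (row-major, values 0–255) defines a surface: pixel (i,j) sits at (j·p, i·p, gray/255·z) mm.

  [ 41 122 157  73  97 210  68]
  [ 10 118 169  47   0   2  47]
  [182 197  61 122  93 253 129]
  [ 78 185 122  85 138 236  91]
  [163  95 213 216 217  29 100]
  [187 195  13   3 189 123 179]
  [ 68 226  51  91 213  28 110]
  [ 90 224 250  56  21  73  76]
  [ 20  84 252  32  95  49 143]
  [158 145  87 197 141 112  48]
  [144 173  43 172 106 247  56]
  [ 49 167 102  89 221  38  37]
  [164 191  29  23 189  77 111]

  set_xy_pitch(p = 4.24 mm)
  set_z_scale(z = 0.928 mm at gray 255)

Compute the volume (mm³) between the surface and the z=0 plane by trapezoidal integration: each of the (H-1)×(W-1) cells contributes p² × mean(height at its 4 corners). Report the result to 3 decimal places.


567.131

height_mm = gray/255 × 0.928; cell vol = 4.24² × mean(4 corners)
unit = 4.24² × 0.928 / (4×255) = 0.0163561 mm³ per gray-sum
row 0: Σ corner-gray over 6 cells = 2156  → 35.2637
row 1: Σ corner-gray over 6 cells = 2492  → 40.7594
row 2: Σ corner-gray over 6 cells = 3464  → 56.6575
row 3: Σ corner-gray over 6 cells = 3504  → 57.3117
row 4: Σ corner-gray over 6 cells = 3215  → 52.5848
row 5: Σ corner-gray over 6 cells = 2808  → 45.9279
row 6: Σ corner-gray over 6 cells = 2810  → 45.9606
row 7: Σ corner-gray over 6 cells = 2601  → 42.5422
row 8: Σ corner-gray over 6 cells = 2757  → 45.0937
row 9: Σ corner-gray over 6 cells = 3252  → 53.1900
row 10: Σ corner-gray over 6 cells = 3002  → 49.1010
row 11: Σ corner-gray over 6 cells = 2613  → 42.7385
Σ rows: total corner-gray = 34674  → 567.1311 mm³


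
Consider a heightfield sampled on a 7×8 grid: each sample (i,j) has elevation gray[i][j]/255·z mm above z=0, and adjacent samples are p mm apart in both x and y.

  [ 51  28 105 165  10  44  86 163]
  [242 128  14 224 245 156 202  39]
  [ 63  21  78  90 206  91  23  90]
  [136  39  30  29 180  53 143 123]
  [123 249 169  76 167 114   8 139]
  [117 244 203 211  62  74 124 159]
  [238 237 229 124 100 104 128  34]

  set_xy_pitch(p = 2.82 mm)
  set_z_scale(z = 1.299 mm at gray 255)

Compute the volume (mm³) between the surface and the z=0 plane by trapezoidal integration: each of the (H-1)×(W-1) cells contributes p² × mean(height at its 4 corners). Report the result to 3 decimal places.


height_mm = gray/255 × 1.299; cell vol = 2.82² × mean(4 corners)
unit = 2.82² × 1.299 / (4×255) = 0.0101276 mm³ per gray-sum
row 0: Σ corner-gray over 7 cells = 3309  → 33.5123
row 1: Σ corner-gray over 7 cells = 3390  → 34.3326
row 2: Σ corner-gray over 7 cells = 2378  → 24.0835
row 3: Σ corner-gray over 7 cells = 3035  → 30.7373
row 4: Σ corner-gray over 7 cells = 3940  → 39.9028
row 5: Σ corner-gray over 7 cells = 4228  → 42.8196
Σ rows: total corner-gray = 20280  → 205.3880 mm³

205.388


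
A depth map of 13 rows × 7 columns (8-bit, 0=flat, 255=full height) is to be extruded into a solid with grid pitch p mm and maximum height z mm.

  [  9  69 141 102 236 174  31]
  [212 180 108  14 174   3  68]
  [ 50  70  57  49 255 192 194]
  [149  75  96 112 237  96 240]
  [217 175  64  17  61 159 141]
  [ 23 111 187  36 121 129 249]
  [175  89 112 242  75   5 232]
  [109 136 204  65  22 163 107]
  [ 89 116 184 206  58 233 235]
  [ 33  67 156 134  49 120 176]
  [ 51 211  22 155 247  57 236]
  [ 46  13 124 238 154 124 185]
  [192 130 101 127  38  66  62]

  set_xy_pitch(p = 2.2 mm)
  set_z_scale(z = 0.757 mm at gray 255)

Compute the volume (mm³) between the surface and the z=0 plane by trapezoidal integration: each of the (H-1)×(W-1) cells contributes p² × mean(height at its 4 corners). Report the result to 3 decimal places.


height_mm = gray/255 × 0.757; cell vol = 2.2² × mean(4 corners)
unit = 2.2² × 0.757 / (4×255) = 0.00359204 mm³ per gray-sum
row 0: Σ corner-gray over 6 cells = 2722  → 9.7775
row 1: Σ corner-gray over 6 cells = 2728  → 9.7991
row 2: Σ corner-gray over 6 cells = 3111  → 11.1748
row 3: Σ corner-gray over 6 cells = 2931  → 10.5283
row 4: Σ corner-gray over 6 cells = 2750  → 9.8781
row 5: Σ corner-gray over 6 cells = 2893  → 10.3918
row 6: Σ corner-gray over 6 cells = 2849  → 10.2337
row 7: Σ corner-gray over 6 cells = 3314  → 11.9040
row 8: Σ corner-gray over 6 cells = 3179  → 11.4191
row 9: Σ corner-gray over 6 cells = 2932  → 10.5319
row 10: Σ corner-gray over 6 cells = 3208  → 11.5233
row 11: Σ corner-gray over 6 cells = 2715  → 9.7524
Σ rows: total corner-gray = 35332  → 126.9139 mm³

126.914


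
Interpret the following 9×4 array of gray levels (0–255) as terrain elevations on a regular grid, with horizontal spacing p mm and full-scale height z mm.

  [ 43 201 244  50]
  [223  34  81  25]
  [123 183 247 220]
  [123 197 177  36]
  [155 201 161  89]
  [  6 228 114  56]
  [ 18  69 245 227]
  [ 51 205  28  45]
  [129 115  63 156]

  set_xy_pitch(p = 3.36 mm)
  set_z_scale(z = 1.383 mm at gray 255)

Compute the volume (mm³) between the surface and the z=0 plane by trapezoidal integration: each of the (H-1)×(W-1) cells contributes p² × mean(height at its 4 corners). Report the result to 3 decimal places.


height_mm = gray/255 × 1.383; cell vol = 3.36² × mean(4 corners)
unit = 3.36² × 1.383 / (4×255) = 0.0153074 mm³ per gray-sum
row 0: Σ corner-gray over 3 cells = 1461  → 22.3641
row 1: Σ corner-gray over 3 cells = 1681  → 25.7317
row 2: Σ corner-gray over 3 cells = 2110  → 32.2985
row 3: Σ corner-gray over 3 cells = 1875  → 28.7013
row 4: Σ corner-gray over 3 cells = 1714  → 26.2368
row 5: Σ corner-gray over 3 cells = 1619  → 24.7826
row 6: Σ corner-gray over 3 cells = 1435  → 21.9661
row 7: Σ corner-gray over 3 cells = 1203  → 18.4148
Σ rows: total corner-gray = 13098  → 200.4959 mm³

200.496


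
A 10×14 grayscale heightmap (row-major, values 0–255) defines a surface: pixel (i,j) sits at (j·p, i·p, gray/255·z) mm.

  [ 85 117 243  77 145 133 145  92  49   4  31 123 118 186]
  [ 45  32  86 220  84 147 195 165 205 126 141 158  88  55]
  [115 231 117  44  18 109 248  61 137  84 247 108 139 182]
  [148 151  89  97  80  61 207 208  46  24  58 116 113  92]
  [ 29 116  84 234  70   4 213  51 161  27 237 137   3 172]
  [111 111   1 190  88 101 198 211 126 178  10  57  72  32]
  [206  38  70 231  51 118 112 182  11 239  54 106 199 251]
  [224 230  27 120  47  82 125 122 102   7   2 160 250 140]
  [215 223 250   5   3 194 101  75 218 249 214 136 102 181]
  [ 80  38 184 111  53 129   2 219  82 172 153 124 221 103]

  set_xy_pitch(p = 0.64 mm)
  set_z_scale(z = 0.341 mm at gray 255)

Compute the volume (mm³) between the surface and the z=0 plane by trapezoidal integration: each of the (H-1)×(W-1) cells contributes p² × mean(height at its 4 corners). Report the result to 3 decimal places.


7.761

height_mm = gray/255 × 0.341; cell vol = 0.64² × mean(4 corners)
unit = 0.64² × 0.341 / (4×255) = 0.000136935 mm³ per gray-sum
row 0: Σ corner-gray over 13 cells = 6219  → 0.8516
row 1: Σ corner-gray over 13 cells = 6777  → 0.9280
row 2: Σ corner-gray over 13 cells = 6123  → 0.8385
row 3: Σ corner-gray over 13 cells = 5615  → 0.7689
row 4: Σ corner-gray over 13 cells = 5704  → 0.7811
row 5: Σ corner-gray over 13 cells = 6108  → 0.8364
row 6: Σ corner-gray over 13 cells = 6191  → 0.8478
row 7: Σ corner-gray over 13 cells = 6848  → 0.9377
row 8: Σ corner-gray over 13 cells = 7095  → 0.9716
Σ rows: total corner-gray = 56680  → 7.7615 mm³


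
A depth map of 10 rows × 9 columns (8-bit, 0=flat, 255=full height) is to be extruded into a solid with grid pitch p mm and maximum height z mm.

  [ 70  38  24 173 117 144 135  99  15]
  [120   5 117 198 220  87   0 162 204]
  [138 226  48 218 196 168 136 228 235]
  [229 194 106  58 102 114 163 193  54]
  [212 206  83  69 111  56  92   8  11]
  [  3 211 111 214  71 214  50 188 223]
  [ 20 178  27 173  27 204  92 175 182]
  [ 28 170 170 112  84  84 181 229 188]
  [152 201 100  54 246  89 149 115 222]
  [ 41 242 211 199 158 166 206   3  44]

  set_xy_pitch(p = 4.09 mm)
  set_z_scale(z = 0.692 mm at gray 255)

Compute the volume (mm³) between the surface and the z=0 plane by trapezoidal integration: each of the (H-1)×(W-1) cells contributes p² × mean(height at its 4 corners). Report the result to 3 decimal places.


435.501

height_mm = gray/255 × 0.692; cell vol = 4.09² × mean(4 corners)
unit = 4.09² × 0.692 / (4×255) = 0.0113489 mm³ per gray-sum
row 0: Σ corner-gray over 8 cells = 3447  → 39.1195
row 1: Σ corner-gray over 8 cells = 4715  → 53.5099
row 2: Σ corner-gray over 8 cells = 4956  → 56.2450
row 3: Σ corner-gray over 8 cells = 3616  → 41.0375
row 4: Σ corner-gray over 8 cells = 3817  → 43.3186
row 5: Σ corner-gray over 8 cells = 4298  → 48.7774
row 6: Σ corner-gray over 8 cells = 4230  → 48.0057
row 7: Σ corner-gray over 8 cells = 4558  → 51.7281
row 8: Σ corner-gray over 8 cells = 4737  → 53.7596
Σ rows: total corner-gray = 38374  → 435.5015 mm³


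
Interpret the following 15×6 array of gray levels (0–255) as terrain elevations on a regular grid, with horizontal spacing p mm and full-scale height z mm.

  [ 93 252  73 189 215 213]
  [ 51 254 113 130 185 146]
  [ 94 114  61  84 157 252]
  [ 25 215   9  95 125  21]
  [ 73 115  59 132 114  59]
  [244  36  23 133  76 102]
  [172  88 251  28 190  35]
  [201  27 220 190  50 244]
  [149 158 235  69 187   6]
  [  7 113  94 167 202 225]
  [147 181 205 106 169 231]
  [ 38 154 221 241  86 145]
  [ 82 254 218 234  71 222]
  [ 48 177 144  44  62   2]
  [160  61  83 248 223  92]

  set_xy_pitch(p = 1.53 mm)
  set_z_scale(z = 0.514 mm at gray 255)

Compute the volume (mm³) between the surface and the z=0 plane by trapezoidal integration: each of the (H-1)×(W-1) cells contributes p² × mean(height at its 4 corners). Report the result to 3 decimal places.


height_mm = gray/255 × 0.514; cell vol = 1.53² × mean(4 corners)
unit = 1.53² × 0.514 / (4×255) = 0.00117963 mm³ per gray-sum
row 0: Σ corner-gray over 5 cells = 3325  → 3.9223
row 1: Σ corner-gray over 5 cells = 2739  → 3.2310
row 2: Σ corner-gray over 5 cells = 2112  → 2.4914
row 3: Σ corner-gray over 5 cells = 1906  → 2.2484
row 4: Σ corner-gray over 5 cells = 1854  → 2.1870
row 5: Σ corner-gray over 5 cells = 2203  → 2.5987
row 6: Σ corner-gray over 5 cells = 2740  → 3.2322
row 7: Σ corner-gray over 5 cells = 2872  → 3.3879
row 8: Σ corner-gray over 5 cells = 2837  → 3.3466
row 9: Σ corner-gray over 5 cells = 3084  → 3.6380
row 10: Σ corner-gray over 5 cells = 3287  → 3.8774
row 11: Σ corner-gray over 5 cells = 3445  → 4.0638
row 12: Σ corner-gray over 5 cells = 2762  → 3.2581
row 13: Σ corner-gray over 5 cells = 2386  → 2.8146
Σ rows: total corner-gray = 37552  → 44.2975 mm³

44.297


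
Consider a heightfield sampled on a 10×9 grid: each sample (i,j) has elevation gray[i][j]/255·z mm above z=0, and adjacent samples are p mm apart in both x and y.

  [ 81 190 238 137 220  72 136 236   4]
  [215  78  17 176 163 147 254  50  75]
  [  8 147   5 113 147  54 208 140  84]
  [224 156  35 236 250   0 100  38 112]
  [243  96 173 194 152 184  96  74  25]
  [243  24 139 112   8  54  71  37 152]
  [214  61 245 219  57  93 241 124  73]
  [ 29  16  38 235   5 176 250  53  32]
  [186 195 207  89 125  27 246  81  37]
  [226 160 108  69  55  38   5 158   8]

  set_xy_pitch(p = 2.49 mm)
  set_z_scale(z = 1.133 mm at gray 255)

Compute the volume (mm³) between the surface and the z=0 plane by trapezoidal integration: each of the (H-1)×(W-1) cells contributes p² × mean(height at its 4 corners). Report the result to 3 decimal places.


height_mm = gray/255 × 1.133; cell vol = 2.49² × mean(4 corners)
unit = 2.49² × 1.133 / (4×255) = 0.00688697 mm³ per gray-sum
row 0: Σ corner-gray over 8 cells = 4603  → 31.7007
row 1: Σ corner-gray over 8 cells = 3780  → 26.0328
row 2: Σ corner-gray over 8 cells = 3686  → 25.3854
row 3: Σ corner-gray over 8 cells = 4172  → 28.7325
row 4: Σ corner-gray over 8 cells = 3491  → 24.0424
row 5: Σ corner-gray over 8 cells = 3652  → 25.1512
row 6: Σ corner-gray over 8 cells = 3974  → 27.3688
row 7: Σ corner-gray over 8 cells = 3770  → 25.9639
row 8: Σ corner-gray over 8 cells = 3583  → 24.6760
Σ rows: total corner-gray = 34711  → 239.0537 mm³

239.054


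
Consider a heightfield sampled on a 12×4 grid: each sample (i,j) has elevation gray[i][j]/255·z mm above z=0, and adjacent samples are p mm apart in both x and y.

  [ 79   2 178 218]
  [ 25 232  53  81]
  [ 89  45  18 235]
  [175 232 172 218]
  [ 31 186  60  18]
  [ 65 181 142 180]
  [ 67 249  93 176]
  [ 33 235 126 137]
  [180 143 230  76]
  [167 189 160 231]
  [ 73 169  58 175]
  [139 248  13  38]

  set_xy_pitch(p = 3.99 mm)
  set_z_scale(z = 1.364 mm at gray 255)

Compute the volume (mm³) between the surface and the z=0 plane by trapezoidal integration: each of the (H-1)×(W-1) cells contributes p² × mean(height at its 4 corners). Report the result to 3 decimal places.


height_mm = gray/255 × 1.364; cell vol = 3.99² × mean(4 corners)
unit = 3.99² × 1.364 / (4×255) = 0.0212892 mm³ per gray-sum
row 0: Σ corner-gray over 3 cells = 1333  → 28.3785
row 1: Σ corner-gray over 3 cells = 1126  → 23.9717
row 2: Σ corner-gray over 3 cells = 1651  → 35.1485
row 3: Σ corner-gray over 3 cells = 1742  → 37.0858
row 4: Σ corner-gray over 3 cells = 1432  → 30.4862
row 5: Σ corner-gray over 3 cells = 1818  → 38.7038
row 6: Σ corner-gray over 3 cells = 1819  → 38.7251
row 7: Σ corner-gray over 3 cells = 1894  → 40.3218
row 8: Σ corner-gray over 3 cells = 2098  → 44.6648
row 9: Σ corner-gray over 3 cells = 1798  → 38.2780
row 10: Σ corner-gray over 3 cells = 1401  → 29.8262
Σ rows: total corner-gray = 18112  → 385.5906 mm³

385.591


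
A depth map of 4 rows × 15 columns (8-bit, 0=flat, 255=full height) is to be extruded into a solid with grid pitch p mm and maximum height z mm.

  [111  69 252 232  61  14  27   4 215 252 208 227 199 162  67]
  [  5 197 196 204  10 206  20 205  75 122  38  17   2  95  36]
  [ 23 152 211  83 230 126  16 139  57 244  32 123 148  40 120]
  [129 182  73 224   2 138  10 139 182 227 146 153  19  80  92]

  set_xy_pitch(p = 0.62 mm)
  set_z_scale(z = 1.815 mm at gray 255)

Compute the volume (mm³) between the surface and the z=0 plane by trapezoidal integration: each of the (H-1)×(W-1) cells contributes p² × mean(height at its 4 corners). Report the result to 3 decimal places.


13.484

height_mm = gray/255 × 1.815; cell vol = 0.62² × mean(4 corners)
unit = 0.62² × 1.815 / (4×255) = 0.000684006 mm³ per gray-sum
row 0: Σ corner-gray over 14 cells = 6837  → 4.6765
row 1: Σ corner-gray over 14 cells = 6160  → 4.2135
row 2: Σ corner-gray over 14 cells = 6716  → 4.5938
Σ rows: total corner-gray = 19713  → 13.4838 mm³


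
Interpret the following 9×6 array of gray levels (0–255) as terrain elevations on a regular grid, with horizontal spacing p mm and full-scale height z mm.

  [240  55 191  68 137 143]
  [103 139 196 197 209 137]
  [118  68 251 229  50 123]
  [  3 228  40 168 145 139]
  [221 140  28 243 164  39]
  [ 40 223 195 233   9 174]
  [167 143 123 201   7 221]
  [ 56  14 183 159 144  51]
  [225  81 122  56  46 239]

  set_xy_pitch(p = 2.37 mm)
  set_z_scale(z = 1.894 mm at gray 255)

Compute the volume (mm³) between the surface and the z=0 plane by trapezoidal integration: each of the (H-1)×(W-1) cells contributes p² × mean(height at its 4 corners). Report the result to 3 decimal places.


230.071

height_mm = gray/255 × 1.894; cell vol = 2.37² × mean(4 corners)
unit = 2.37² × 1.894 / (4×255) = 0.0104298 mm³ per gray-sum
row 0: Σ corner-gray over 5 cells = 3007  → 31.3624
row 1: Σ corner-gray over 5 cells = 3159  → 32.9478
row 2: Σ corner-gray over 5 cells = 2741  → 28.5881
row 3: Σ corner-gray over 5 cells = 2714  → 28.3065
row 4: Σ corner-gray over 5 cells = 2944  → 30.7054
row 5: Σ corner-gray over 5 cells = 2870  → 29.9336
row 6: Σ corner-gray over 5 cells = 2443  → 25.4800
row 7: Σ corner-gray over 5 cells = 2181  → 22.7474
Σ rows: total corner-gray = 22059  → 230.0712 mm³


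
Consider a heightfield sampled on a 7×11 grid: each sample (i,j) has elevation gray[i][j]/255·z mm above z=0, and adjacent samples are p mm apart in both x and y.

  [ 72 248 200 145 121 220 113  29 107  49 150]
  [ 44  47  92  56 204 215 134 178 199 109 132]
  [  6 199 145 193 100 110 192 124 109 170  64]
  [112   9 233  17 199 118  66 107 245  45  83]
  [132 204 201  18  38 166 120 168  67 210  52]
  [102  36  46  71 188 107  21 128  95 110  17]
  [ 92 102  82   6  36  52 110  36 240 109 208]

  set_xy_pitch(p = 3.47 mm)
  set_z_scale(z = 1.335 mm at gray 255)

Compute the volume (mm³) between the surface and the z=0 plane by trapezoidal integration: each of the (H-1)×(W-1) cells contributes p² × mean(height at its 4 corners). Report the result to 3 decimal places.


height_mm = gray/255 × 1.335; cell vol = 3.47² × mean(4 corners)
unit = 3.47² × 1.335 / (4×255) = 0.0157594 mm³ per gray-sum
row 0: Σ corner-gray over 10 cells = 5330  → 83.9977
row 1: Σ corner-gray over 10 cells = 5398  → 85.0693
row 2: Σ corner-gray over 10 cells = 5027  → 79.2226
row 3: Σ corner-gray over 10 cells = 4841  → 76.2913
row 4: Σ corner-gray over 10 cells = 4291  → 67.6236
row 5: Σ corner-gray over 10 cells = 3569  → 56.2453
Σ rows: total corner-gray = 28456  → 448.4499 mm³

448.450


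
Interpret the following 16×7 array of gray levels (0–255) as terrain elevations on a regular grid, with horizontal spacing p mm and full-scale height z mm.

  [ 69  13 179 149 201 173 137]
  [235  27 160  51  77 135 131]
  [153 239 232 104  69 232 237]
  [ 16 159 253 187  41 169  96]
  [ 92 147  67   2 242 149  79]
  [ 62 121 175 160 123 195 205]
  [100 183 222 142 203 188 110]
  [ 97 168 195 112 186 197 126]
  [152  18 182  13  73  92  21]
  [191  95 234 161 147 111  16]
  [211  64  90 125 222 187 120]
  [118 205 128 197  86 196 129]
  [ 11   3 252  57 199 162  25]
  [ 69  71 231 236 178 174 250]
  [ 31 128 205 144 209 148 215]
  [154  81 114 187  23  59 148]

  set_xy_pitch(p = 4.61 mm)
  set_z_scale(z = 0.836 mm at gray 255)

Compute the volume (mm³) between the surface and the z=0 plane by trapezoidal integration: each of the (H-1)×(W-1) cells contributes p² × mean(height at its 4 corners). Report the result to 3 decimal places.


884.889

height_mm = gray/255 × 0.836; cell vol = 4.61² × mean(4 corners)
unit = 4.61² × 0.836 / (4×255) = 0.0174184 mm³ per gray-sum
row 0: Σ corner-gray over 6 cells = 2902  → 50.5482
row 1: Σ corner-gray over 6 cells = 3408  → 59.3619
row 2: Σ corner-gray over 6 cells = 3872  → 67.4440
row 3: Σ corner-gray over 6 cells = 3115  → 54.2583
row 4: Σ corner-gray over 6 cells = 3200  → 55.7388
row 5: Σ corner-gray over 6 cells = 3901  → 67.9491
row 6: Σ corner-gray over 6 cells = 4025  → 70.1090
row 7: Σ corner-gray over 6 cells = 2868  → 49.9559
row 8: Σ corner-gray over 6 cells = 2632  → 45.8452
row 9: Σ corner-gray over 6 cells = 3410  → 59.3967
row 10: Σ corner-gray over 6 cells = 3578  → 62.3230
row 11: Σ corner-gray over 6 cells = 3253  → 56.6620
row 12: Σ corner-gray over 6 cells = 3481  → 60.6334
row 13: Σ corner-gray over 6 cells = 4013  → 69.9000
row 14: Σ corner-gray over 6 cells = 3144  → 54.7634
Σ rows: total corner-gray = 50802  → 884.8889 mm³


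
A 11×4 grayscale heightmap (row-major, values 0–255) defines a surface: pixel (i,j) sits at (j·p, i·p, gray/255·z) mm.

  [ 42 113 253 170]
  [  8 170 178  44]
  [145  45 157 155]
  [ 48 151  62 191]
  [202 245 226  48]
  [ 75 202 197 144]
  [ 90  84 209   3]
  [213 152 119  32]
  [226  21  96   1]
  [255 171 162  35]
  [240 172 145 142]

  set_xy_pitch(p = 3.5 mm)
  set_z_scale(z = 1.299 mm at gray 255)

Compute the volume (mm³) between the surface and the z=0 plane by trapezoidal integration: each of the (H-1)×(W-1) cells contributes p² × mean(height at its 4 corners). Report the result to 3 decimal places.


height_mm = gray/255 × 1.299; cell vol = 3.5² × mean(4 corners)
unit = 3.5² × 1.299 / (4×255) = 0.0156007 mm³ per gray-sum
row 0: Σ corner-gray over 3 cells = 1692  → 26.3964
row 1: Σ corner-gray over 3 cells = 1452  → 22.6523
row 2: Σ corner-gray over 3 cells = 1369  → 21.3574
row 3: Σ corner-gray over 3 cells = 1857  → 28.9706
row 4: Σ corner-gray over 3 cells = 2209  → 34.4620
row 5: Σ corner-gray over 3 cells = 1696  → 26.4588
row 6: Σ corner-gray over 3 cells = 1466  → 22.8707
row 7: Σ corner-gray over 3 cells = 1248  → 19.4697
row 8: Σ corner-gray over 3 cells = 1417  → 22.1062
row 9: Σ corner-gray over 3 cells = 1972  → 30.7646
Σ rows: total corner-gray = 16378  → 255.5088 mm³

255.509


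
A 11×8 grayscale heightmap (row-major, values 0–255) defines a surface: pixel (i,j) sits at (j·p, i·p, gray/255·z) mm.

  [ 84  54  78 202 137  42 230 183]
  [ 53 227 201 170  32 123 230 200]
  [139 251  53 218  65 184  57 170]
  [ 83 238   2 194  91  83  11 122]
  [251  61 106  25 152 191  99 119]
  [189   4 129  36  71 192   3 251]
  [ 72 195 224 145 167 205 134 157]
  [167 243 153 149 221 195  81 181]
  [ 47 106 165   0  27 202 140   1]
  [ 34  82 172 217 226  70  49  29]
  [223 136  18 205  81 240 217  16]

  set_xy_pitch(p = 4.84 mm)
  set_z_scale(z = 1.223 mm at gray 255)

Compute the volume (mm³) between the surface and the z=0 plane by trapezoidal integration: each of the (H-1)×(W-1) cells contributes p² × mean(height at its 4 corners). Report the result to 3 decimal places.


height_mm = gray/255 × 1.223; cell vol = 4.84² × mean(4 corners)
unit = 4.84² × 1.223 / (4×255) = 0.0280878 mm³ per gray-sum
row 0: Σ corner-gray over 7 cells = 3972  → 111.5646
row 1: Σ corner-gray over 7 cells = 4184  → 117.5192
row 2: Σ corner-gray over 7 cells = 3408  → 95.7231
row 3: Σ corner-gray over 7 cells = 3081  → 86.5384
row 4: Σ corner-gray over 7 cells = 2948  → 82.8027
row 5: Σ corner-gray over 7 cells = 3679  → 103.3348
row 6: Σ corner-gray over 7 cells = 4801  → 134.8493
row 7: Σ corner-gray over 7 cells = 3760  → 105.6100
row 8: Σ corner-gray over 7 cells = 3023  → 84.9093
row 9: Σ corner-gray over 7 cells = 3728  → 104.7111
Σ rows: total corner-gray = 36584  → 1027.5624 mm³

1027.562


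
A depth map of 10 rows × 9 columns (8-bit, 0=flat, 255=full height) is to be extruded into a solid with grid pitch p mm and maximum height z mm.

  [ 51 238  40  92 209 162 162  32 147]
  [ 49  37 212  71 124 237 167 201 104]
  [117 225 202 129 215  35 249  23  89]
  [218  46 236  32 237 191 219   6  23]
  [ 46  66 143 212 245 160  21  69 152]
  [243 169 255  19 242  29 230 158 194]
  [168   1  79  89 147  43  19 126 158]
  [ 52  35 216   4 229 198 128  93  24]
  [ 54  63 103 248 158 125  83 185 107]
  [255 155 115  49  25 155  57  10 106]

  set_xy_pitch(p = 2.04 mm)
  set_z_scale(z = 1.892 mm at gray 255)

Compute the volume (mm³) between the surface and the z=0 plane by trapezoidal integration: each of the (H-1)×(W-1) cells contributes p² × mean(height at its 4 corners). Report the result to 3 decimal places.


height_mm = gray/255 × 1.892; cell vol = 2.04² × mean(4 corners)
unit = 2.04² × 1.892 / (4×255) = 0.00771936 mm³ per gray-sum
row 0: Σ corner-gray over 8 cells = 4319  → 33.3399
row 1: Σ corner-gray over 8 cells = 4613  → 35.6094
row 2: Σ corner-gray over 8 cells = 4537  → 35.0227
row 3: Σ corner-gray over 8 cells = 4205  → 32.4599
row 4: Σ corner-gray over 8 cells = 4671  → 36.0571
row 5: Σ corner-gray over 8 cells = 3975  → 30.6845
row 6: Σ corner-gray over 8 cells = 3216  → 24.8255
row 7: Σ corner-gray over 8 cells = 3973  → 30.6690
row 8: Σ corner-gray over 8 cells = 3584  → 27.6662
Σ rows: total corner-gray = 37093  → 286.3342 mm³

286.334


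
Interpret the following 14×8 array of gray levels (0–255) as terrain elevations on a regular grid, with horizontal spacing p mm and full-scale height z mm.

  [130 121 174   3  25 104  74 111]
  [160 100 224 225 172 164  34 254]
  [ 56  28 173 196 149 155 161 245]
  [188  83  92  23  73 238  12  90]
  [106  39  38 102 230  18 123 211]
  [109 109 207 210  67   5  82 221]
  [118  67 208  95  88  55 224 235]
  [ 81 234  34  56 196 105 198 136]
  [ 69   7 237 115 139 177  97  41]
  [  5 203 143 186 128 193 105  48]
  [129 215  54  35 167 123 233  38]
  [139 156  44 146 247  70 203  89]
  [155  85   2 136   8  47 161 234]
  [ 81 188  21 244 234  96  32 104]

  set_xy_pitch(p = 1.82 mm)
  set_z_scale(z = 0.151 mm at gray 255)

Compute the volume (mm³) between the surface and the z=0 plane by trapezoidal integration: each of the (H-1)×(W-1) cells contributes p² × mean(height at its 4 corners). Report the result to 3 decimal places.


height_mm = gray/255 × 0.151; cell vol = 1.82² × mean(4 corners)
unit = 1.82² × 0.151 / (4×255) = 0.000490365 mm³ per gray-sum
row 0: Σ corner-gray over 7 cells = 3495  → 1.7138
row 1: Σ corner-gray over 7 cells = 4277  → 2.0973
row 2: Σ corner-gray over 7 cells = 3345  → 1.6403
row 3: Σ corner-gray over 7 cells = 2737  → 1.3421
row 4: Σ corner-gray over 7 cells = 3107  → 1.5236
row 5: Σ corner-gray over 7 cells = 3517  → 1.7246
row 6: Σ corner-gray over 7 cells = 3690  → 1.8094
row 7: Σ corner-gray over 7 cells = 3517  → 1.7246
row 8: Σ corner-gray over 7 cells = 3623  → 1.7766
row 9: Σ corner-gray over 7 cells = 3790  → 1.8585
row 10: Σ corner-gray over 7 cells = 3781  → 1.8541
row 11: Σ corner-gray over 7 cells = 3227  → 1.5824
row 12: Σ corner-gray over 7 cells = 3082  → 1.5113
Σ rows: total corner-gray = 45188  → 22.1586 mm³

22.159


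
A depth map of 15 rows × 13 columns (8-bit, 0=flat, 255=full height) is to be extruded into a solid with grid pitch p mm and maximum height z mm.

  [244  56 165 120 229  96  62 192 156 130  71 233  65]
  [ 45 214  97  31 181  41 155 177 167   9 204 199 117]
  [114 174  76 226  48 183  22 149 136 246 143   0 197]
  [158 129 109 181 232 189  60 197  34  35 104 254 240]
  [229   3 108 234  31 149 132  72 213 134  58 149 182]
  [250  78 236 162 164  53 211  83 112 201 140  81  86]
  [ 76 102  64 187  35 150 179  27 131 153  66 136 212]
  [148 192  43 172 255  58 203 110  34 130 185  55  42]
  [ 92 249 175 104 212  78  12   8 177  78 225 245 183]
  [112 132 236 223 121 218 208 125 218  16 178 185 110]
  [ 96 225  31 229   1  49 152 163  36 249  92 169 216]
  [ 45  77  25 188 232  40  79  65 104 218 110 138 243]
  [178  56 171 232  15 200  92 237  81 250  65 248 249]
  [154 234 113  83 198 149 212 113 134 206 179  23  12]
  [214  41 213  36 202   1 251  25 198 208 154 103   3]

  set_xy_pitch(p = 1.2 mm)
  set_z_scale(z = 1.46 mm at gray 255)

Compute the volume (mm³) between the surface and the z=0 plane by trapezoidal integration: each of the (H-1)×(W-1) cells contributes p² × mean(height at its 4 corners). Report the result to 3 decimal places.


height_mm = gray/255 × 1.46; cell vol = 1.2² × mean(4 corners)
unit = 1.2² × 1.46 / (4×255) = 0.00206118 mm³ per gray-sum
row 0: Σ corner-gray over 12 cells = 6441  → 13.2760
row 1: Σ corner-gray over 12 cells = 6229  → 12.8391
row 2: Σ corner-gray over 12 cells = 6563  → 13.5275
row 3: Σ corner-gray over 12 cells = 6423  → 13.2389
row 4: Σ corner-gray over 12 cells = 6355  → 13.0988
row 5: Σ corner-gray over 12 cells = 6126  → 12.6268
row 6: Σ corner-gray over 12 cells = 5812  → 11.9796
row 7: Σ corner-gray over 12 cells = 6465  → 13.3255
row 8: Σ corner-gray over 12 cells = 7343  → 15.1352
row 9: Σ corner-gray over 12 cells = 7046  → 14.5230
row 10: Σ corner-gray over 12 cells = 5944  → 12.2516
row 11: Σ corner-gray over 12 cells = 6561  → 13.5234
row 12: Σ corner-gray over 12 cells = 7175  → 14.7889
row 13: Σ corner-gray over 12 cells = 6535  → 13.4698
Σ rows: total corner-gray = 91018  → 187.6042 mm³

187.604


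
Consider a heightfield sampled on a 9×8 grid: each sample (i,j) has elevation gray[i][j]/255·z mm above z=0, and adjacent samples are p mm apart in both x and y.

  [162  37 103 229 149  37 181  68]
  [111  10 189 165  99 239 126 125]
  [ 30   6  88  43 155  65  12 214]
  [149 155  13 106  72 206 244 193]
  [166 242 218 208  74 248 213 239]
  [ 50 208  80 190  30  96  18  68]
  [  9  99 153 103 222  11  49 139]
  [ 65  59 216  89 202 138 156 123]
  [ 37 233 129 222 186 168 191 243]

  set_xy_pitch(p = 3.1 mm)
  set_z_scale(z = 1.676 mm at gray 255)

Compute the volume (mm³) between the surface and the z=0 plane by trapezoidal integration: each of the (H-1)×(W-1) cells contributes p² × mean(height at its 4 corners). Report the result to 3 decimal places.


455.747

height_mm = gray/255 × 1.676; cell vol = 3.1² × mean(4 corners)
unit = 3.1² × 1.676 / (4×255) = 0.0157905 mm³ per gray-sum
row 0: Σ corner-gray over 7 cells = 3594  → 56.7512
row 1: Σ corner-gray over 7 cells = 2874  → 45.3820
row 2: Σ corner-gray over 7 cells = 2916  → 46.0452
row 3: Σ corner-gray over 7 cells = 4745  → 74.9262
row 4: Σ corner-gray over 7 cells = 4173  → 65.8940
row 5: Σ corner-gray over 7 cells = 2784  → 43.9609
row 6: Σ corner-gray over 7 cells = 3330  → 52.5825
row 7: Σ corner-gray over 7 cells = 4446  → 70.2048
Σ rows: total corner-gray = 28862  → 455.7468 mm³


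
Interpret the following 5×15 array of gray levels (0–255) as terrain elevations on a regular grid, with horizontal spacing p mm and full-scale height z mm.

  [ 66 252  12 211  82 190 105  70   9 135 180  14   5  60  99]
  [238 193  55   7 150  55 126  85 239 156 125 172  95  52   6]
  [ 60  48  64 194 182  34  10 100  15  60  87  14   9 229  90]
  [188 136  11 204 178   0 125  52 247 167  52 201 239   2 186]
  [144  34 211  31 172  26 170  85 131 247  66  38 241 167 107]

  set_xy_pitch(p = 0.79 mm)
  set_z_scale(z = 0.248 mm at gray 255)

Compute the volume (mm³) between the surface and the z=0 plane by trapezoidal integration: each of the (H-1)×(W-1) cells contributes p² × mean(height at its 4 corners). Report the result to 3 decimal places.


height_mm = gray/255 × 0.248; cell vol = 0.79² × mean(4 corners)
unit = 0.79² × 0.248 / (4×255) = 0.000151742 mm³ per gray-sum
row 0: Σ corner-gray over 14 cells = 6079  → 0.9224
row 1: Σ corner-gray over 14 cells = 5506  → 0.8355
row 2: Σ corner-gray over 14 cells = 5844  → 0.8868
row 3: Σ corner-gray over 14 cells = 7091  → 1.0760
Σ rows: total corner-gray = 24520  → 3.7207 mm³

3.721


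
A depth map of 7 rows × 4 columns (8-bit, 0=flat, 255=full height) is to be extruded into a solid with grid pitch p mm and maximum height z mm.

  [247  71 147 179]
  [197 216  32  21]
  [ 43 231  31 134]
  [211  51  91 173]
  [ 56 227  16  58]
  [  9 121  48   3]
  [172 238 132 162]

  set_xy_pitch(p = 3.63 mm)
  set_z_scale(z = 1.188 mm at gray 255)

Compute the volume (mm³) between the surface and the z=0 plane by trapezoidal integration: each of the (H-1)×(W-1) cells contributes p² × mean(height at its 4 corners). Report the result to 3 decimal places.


122.808

height_mm = gray/255 × 1.188; cell vol = 3.63² × mean(4 corners)
unit = 3.63² × 1.188 / (4×255) = 0.0153472 mm³ per gray-sum
row 0: Σ corner-gray over 3 cells = 1576  → 24.1872
row 1: Σ corner-gray over 3 cells = 1415  → 21.7163
row 2: Σ corner-gray over 3 cells = 1369  → 21.0103
row 3: Σ corner-gray over 3 cells = 1268  → 19.4603
row 4: Σ corner-gray over 3 cells = 950  → 14.5799
row 5: Σ corner-gray over 3 cells = 1424  → 21.8544
Σ rows: total corner-gray = 8002  → 122.8084 mm³


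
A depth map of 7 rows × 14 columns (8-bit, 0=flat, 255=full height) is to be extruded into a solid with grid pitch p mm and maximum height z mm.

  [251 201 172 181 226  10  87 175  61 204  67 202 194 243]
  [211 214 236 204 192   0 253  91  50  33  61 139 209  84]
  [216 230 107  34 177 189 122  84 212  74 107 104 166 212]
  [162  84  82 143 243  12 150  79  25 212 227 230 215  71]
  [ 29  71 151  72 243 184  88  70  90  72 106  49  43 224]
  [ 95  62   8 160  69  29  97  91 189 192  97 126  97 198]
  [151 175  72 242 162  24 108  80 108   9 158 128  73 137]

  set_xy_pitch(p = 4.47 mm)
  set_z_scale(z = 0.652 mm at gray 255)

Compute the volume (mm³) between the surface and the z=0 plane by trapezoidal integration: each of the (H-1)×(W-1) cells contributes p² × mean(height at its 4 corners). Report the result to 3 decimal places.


508.432

height_mm = gray/255 × 0.652; cell vol = 4.47² × mean(4 corners)
unit = 4.47² × 0.652 / (4×255) = 0.0127721 mm³ per gray-sum
row 0: Σ corner-gray over 13 cells = 7713  → 98.5112
row 1: Σ corner-gray over 13 cells = 7299  → 93.2236
row 2: Σ corner-gray over 13 cells = 7277  → 92.9426
row 3: Σ corner-gray over 13 cells = 6368  → 81.3328
row 4: Σ corner-gray over 13 cells = 5458  → 69.7101
row 5: Σ corner-gray over 13 cells = 5693  → 72.7116
Σ rows: total corner-gray = 39808  → 508.4319 mm³


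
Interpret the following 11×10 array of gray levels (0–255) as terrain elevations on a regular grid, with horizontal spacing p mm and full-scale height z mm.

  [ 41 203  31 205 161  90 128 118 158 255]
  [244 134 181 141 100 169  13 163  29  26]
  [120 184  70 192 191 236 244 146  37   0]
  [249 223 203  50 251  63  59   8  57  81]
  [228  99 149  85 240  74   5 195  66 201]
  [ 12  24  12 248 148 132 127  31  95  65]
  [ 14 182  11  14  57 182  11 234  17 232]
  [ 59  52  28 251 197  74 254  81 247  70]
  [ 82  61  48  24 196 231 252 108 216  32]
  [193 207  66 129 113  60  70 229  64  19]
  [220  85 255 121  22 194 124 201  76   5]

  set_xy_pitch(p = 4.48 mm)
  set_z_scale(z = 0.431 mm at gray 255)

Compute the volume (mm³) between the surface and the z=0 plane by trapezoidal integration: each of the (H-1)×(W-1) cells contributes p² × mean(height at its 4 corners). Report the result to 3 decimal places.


height_mm = gray/255 × 0.431; cell vol = 4.48² × mean(4 corners)
unit = 4.48² × 0.431 / (4×255) = 0.00848073 mm³ per gray-sum
row 0: Σ corner-gray over 9 cells = 4614  → 39.1301
row 1: Σ corner-gray over 9 cells = 4850  → 41.1315
row 2: Σ corner-gray over 9 cells = 4878  → 41.3690
row 3: Σ corner-gray over 9 cells = 4413  → 37.4255
row 4: Σ corner-gray over 9 cells = 3966  → 33.6346
row 5: Σ corner-gray over 9 cells = 3373  → 28.6055
row 6: Σ corner-gray over 9 cells = 4159  → 35.2713
row 7: Σ corner-gray over 9 cells = 4883  → 41.4114
row 8: Σ corner-gray over 9 cells = 4474  → 37.9428
row 9: Σ corner-gray over 9 cells = 4469  → 37.9004
Σ rows: total corner-gray = 44079  → 373.8220 mm³

373.822


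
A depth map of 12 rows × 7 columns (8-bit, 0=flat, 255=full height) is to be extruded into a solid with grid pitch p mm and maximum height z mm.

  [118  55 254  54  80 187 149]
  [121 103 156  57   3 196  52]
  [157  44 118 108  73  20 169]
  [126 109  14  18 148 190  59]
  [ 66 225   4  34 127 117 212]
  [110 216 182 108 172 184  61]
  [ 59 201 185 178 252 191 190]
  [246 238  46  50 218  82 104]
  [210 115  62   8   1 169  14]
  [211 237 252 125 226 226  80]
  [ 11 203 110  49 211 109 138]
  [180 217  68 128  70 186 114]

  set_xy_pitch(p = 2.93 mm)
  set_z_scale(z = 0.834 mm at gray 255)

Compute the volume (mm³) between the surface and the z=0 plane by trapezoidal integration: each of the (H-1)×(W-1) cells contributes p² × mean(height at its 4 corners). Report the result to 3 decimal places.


237.474

height_mm = gray/255 × 0.834; cell vol = 2.93² × mean(4 corners)
unit = 2.93² × 0.834 / (4×255) = 0.00701942 mm³ per gray-sum
row 0: Σ corner-gray over 6 cells = 2730  → 19.1630
row 1: Σ corner-gray over 6 cells = 2255  → 15.8288
row 2: Σ corner-gray over 6 cells = 2195  → 15.4076
row 3: Σ corner-gray over 6 cells = 2435  → 17.0923
row 4: Σ corner-gray over 6 cells = 3187  → 22.3709
row 5: Σ corner-gray over 6 cells = 4158  → 29.1867
row 6: Σ corner-gray over 6 cells = 3881  → 27.2424
row 7: Σ corner-gray over 6 cells = 2552  → 17.9136
row 8: Σ corner-gray over 6 cells = 3357  → 23.5642
row 9: Σ corner-gray over 6 cells = 3936  → 27.6284
row 10: Σ corner-gray over 6 cells = 3145  → 22.0761
Σ rows: total corner-gray = 33831  → 237.4739 mm³


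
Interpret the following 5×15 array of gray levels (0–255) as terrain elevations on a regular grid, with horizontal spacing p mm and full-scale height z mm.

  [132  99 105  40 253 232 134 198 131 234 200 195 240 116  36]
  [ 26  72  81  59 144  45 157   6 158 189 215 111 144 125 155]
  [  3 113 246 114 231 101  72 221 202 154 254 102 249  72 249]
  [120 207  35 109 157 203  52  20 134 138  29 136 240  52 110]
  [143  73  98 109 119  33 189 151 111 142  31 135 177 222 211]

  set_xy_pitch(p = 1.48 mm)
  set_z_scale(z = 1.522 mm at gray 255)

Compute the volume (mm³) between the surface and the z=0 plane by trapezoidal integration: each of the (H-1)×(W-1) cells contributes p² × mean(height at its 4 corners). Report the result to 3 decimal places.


height_mm = gray/255 × 1.522; cell vol = 1.48² × mean(4 corners)
unit = 1.48² × 1.522 / (4×255) = 0.00326842 mm³ per gray-sum
row 0: Σ corner-gray over 14 cells = 7715  → 25.2159
row 1: Σ corner-gray over 14 cells = 7707  → 25.1897
row 2: Σ corner-gray over 14 cells = 7768  → 25.3891
row 3: Σ corner-gray over 14 cells = 6788  → 22.1860
Σ rows: total corner-gray = 29978  → 97.9807 mm³

97.981


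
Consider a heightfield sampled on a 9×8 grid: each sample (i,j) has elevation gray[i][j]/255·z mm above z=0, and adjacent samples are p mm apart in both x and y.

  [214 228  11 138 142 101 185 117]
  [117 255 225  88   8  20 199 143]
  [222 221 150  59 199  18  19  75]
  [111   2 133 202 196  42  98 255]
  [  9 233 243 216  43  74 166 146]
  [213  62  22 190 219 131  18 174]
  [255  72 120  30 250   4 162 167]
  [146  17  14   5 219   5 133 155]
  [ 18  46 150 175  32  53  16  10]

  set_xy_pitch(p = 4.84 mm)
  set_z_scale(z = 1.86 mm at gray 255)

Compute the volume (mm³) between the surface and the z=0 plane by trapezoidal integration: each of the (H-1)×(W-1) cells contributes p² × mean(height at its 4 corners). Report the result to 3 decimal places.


height_mm = gray/255 × 1.86; cell vol = 4.84² × mean(4 corners)
unit = 4.84² × 1.86 / (4×255) = 0.0427173 mm³ per gray-sum
row 0: Σ corner-gray over 7 cells = 3791  → 161.9412
row 1: Σ corner-gray over 7 cells = 3479  → 148.6134
row 2: Σ corner-gray over 7 cells = 3341  → 142.7184
row 3: Σ corner-gray over 7 cells = 3817  → 163.0518
row 4: Σ corner-gray over 7 cells = 3776  → 161.3004
row 5: Σ corner-gray over 7 cells = 3369  → 143.9145
row 6: Σ corner-gray over 7 cells = 2785  → 118.9676
row 7: Σ corner-gray over 7 cells = 2059  → 87.9549
Σ rows: total corner-gray = 26417  → 1128.4621 mm³

1128.462


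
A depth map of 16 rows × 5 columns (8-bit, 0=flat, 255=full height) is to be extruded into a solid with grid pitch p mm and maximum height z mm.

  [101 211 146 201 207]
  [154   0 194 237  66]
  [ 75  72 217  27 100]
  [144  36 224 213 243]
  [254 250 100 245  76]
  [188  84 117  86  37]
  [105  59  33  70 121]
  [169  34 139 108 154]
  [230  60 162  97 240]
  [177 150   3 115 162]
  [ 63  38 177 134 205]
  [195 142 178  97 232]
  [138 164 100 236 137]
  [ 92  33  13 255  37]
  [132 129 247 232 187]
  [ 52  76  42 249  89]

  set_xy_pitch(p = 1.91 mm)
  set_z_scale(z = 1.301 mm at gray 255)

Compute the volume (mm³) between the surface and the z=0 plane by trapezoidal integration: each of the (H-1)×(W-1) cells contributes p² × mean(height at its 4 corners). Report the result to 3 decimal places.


147.750

height_mm = gray/255 × 1.301; cell vol = 1.91² × mean(4 corners)
unit = 1.91² × 1.301 / (4×255) = 0.00465312 mm³ per gray-sum
row 0: Σ corner-gray over 4 cells = 2506  → 11.6607
row 1: Σ corner-gray over 4 cells = 1889  → 8.7897
row 2: Σ corner-gray over 4 cells = 2140  → 9.9577
row 3: Σ corner-gray over 4 cells = 2853  → 13.2753
row 4: Σ corner-gray over 4 cells = 2319  → 10.7906
row 5: Σ corner-gray over 4 cells = 1349  → 6.2771
row 6: Σ corner-gray over 4 cells = 1435  → 6.6772
row 7: Σ corner-gray over 4 cells = 1993  → 9.2737
row 8: Σ corner-gray over 4 cells = 1983  → 9.2271
row 9: Σ corner-gray over 4 cells = 1841  → 8.5664
row 10: Σ corner-gray over 4 cells = 2227  → 10.3625
row 11: Σ corner-gray over 4 cells = 2536  → 11.8003
row 12: Σ corner-gray over 4 cells = 2006  → 9.3342
row 13: Σ corner-gray over 4 cells = 2266  → 10.5440
row 14: Σ corner-gray over 4 cells = 2410  → 11.2140
Σ rows: total corner-gray = 31753  → 147.7504 mm³
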